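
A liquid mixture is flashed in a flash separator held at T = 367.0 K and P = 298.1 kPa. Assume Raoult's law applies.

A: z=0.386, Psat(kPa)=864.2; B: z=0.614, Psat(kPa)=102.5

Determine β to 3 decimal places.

Raoult's law: Kᵢ = Pᵢˢᵃᵗ/P = Pᵢˢᵃᵗ/298.1.
  K_A = 864.2/298.1 = 2.89903, K_B = 102.5/298.1 = 0.34384
Let β = V/F and solve Σ zᵢ(Kᵢ−1)/(1+β(Kᵢ−1)) = 0.
g(0) = ΣzᵢKᵢ − 1 = 0.330 and g(1) = 1 − Σzᵢ/Kᵢ = -0.919, so a root lies in (0, 1).
Binary case is linear: z₁(K₁−1)(1+β(K₂−1)) + z₂(K₂−1)(1+β(K₁−1)) = 0
⇒ β = [z₁(K₁−1)+z₂(K₂−1)] / [−(K₁−1)(K₂−1)] = 0.3301/1.2461 = 0.265

β = 0.265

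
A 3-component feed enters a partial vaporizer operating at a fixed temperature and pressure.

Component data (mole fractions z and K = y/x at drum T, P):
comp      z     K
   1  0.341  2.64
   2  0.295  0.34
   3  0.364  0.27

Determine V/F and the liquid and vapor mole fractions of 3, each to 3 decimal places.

Material balance + equilibrium reduce to Σ zᵢ(Kᵢ−1)/(1+V/F(Kᵢ−1)) = 0.
g(0) = ΣzᵢKᵢ − 1 = 0.099 and g(1) = 1 − Σzᵢ/Kᵢ = -1.345, so a root lies in (0, 1).
Newton iteration, V/F⁰ = 0.62:
  V/F = 0.620: g = -0.5377, g' = -1.241 → V/F = 0.187
  V/F = 0.187: g = -0.1016, g' = -0.965 → V/F = 0.081
  V/F = 0.081: g = 0.0051, g' = -1.077 → V/F = 0.086
Converged at V/F = 0.086.
Compositions from xᵢ = zᵢ/(1+V/F(Kᵢ−1)), yᵢ = Kᵢxᵢ:
  1: x = 0.299, y = 0.789
  2: x = 0.313, y = 0.106
  3: x = 0.388, y = 0.105

V/F = 0.086, x_3 = 0.388, y_3 = 0.105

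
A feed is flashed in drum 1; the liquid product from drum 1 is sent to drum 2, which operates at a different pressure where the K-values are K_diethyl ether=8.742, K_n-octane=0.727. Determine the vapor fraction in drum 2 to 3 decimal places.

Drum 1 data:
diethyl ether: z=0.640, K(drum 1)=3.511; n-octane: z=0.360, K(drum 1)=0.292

Drum 1:
Material balance + equilibrium reduce to Σ zᵢ(Kᵢ−1)/(1+ψ₁(Kᵢ−1)) = 0.
g(0) = ΣzᵢKᵢ − 1 = 1.352 and g(1) = 1 − Σzᵢ/Kᵢ = -0.415, so a root lies in (0, 1).
Binary case is linear: z₁(K₁−1)(1+ψ₁(K₂−1)) + z₂(K₂−1)(1+ψ₁(K₁−1)) = 0
⇒ ψ₁ = [z₁(K₁−1)+z₂(K₂−1)] / [−(K₁−1)(K₂−1)] = 1.3522/1.7778 = 0.761
Drum-1 compositions:
  diethyl ether: x = 0.220, y = 0.772
  n-octane: x = 0.780, y = 0.228
Drum-2 feed = drum-1 liquid: z₂ = (0.2199, 0.7801).
Drum 2:
Material balance + equilibrium reduce to Σ zᵢ(Kᵢ−1)/(1+ψ₂(Kᵢ−1)) = 0.
Feasibility: ΣzᵢKᵢ = 2.490, Σzᵢ/Kᵢ = 1.098 — both > 1, two phases present.
Binary case is linear: z₁(K₁−1)(1+ψ₂(K₂−1)) + z₂(K₂−1)(1+ψ₂(K₁−1)) = 0
⇒ ψ₂ = [z₁(K₁−1)+z₂(K₂−1)] / [−(K₁−1)(K₂−1)] = 1.4899/2.1136 = 0.705
  diethyl ether: x = 0.034, y = 0.298
  n-octane: x = 0.966, y = 0.702

V/F (drum 2) = 0.705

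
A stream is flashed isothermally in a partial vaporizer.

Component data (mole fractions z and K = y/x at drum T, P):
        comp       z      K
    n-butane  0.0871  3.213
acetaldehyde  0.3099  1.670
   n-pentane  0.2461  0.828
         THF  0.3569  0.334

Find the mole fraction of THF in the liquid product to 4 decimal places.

x_THF = 0.4109

Material balance + equilibrium reduce to Σ zᵢ(Kᵢ−1)/(1+β(Kᵢ−1)) = 0.
Feasibility: ΣzᵢKᵢ = 1.1204, Σzᵢ/Kᵢ = 1.5785 — both > 1, two phases present.
Newton–Raphson from β = 0.41:
  β = 0.4100: g = -0.10858, g' = -0.5109 → β = 0.1975
Converged at β = 0.1975.
Compositions from xᵢ = zᵢ/(1+β(Kᵢ−1)), yᵢ = Kᵢxᵢ:
  n-butane: x = 0.0606, y = 0.1947
  acetaldehyde: x = 0.2737, y = 0.4571
  n-pentane: x = 0.2548, y = 0.2109
  THF: x = 0.4109, y = 0.1373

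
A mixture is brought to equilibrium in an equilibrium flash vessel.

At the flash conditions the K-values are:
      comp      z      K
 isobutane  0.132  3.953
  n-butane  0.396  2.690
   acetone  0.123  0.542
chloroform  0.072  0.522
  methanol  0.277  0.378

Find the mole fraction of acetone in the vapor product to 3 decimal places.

y_acetone = 0.098

Iterate (Newton) starting at β = 0.68:
  β = 0.680: g = 0.0096, g' = -0.784 → β = 0.692
Converged at β = 0.692.
Compositions from xᵢ = zᵢ/(1+β(Kᵢ−1)), yᵢ = Kᵢxᵢ:
  isobutane: x = 0.043, y = 0.171
  n-butane: x = 0.183, y = 0.491
  acetone: x = 0.180, y = 0.098
  chloroform: x = 0.108, y = 0.056
  methanol: x = 0.486, y = 0.184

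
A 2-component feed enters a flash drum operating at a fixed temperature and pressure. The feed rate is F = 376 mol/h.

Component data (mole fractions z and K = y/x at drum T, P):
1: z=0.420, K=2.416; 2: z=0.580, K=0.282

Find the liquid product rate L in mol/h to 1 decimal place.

L = 310.1 mol/h

Material balance + equilibrium reduce to Σ zᵢ(Kᵢ−1)/(1+V/F(Kᵢ−1)) = 0.
Check two-phase: ΣzᵢKᵢ = 1.178 > 1 and Σzᵢ/Kᵢ = 2.231 > 1, so g(0) = 0.178 > 0 and g(1) = -1.231 < 0.
Binary case is linear: z₁(K₁−1)(1+V/F(K₂−1)) + z₂(K₂−1)(1+V/F(K₁−1)) = 0
⇒ V/F = [z₁(K₁−1)+z₂(K₂−1)] / [−(K₁−1)(K₂−1)] = 0.1783/1.0167 = 0.175
Then V = V/F·F = 0.1754·376 = 65.9 mol/h and L = F − V = 310.1 mol/h.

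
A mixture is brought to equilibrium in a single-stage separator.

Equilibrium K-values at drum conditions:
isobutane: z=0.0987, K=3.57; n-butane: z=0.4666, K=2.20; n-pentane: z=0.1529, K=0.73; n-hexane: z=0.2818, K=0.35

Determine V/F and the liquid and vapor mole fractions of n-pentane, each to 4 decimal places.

V/F = 0.7113, x_n-pentane = 0.1892, y_n-pentane = 0.1381

Iterate (Newton) starting at V/F = 0.5:
  V/F = 0.5000: g = 0.14187, g' = -0.6635 → V/F = 0.7138
  V/F = 0.7138: g = -0.00178, g' = -0.7076 → V/F = 0.7113
Converged at V/F = 0.7113.
Compositions from xᵢ = zᵢ/(1+V/F(Kᵢ−1)), yᵢ = Kᵢxᵢ:
  isobutane: x = 0.0349, y = 0.1246
  n-butane: x = 0.2517, y = 0.5538
  n-pentane: x = 0.1892, y = 0.1381
  n-hexane: x = 0.5241, y = 0.1834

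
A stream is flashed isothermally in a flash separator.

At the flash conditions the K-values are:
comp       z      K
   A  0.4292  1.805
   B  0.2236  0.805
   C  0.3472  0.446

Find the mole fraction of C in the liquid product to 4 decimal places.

Iterate (Newton) starting at V/F = 0.66:
  V/F = 0.6600: g = -0.12763, g' = -0.3946 → V/F = 0.3366
  V/F = 0.3366: g = -0.01125, g' = -0.3429 → V/F = 0.3038
Converged at V/F = 0.3038.
Compositions from xᵢ = zᵢ/(1+V/F(Kᵢ−1)), yᵢ = Kᵢxᵢ:
  A: x = 0.3449, y = 0.6225
  B: x = 0.2377, y = 0.1913
  C: x = 0.4175, y = 0.1862

x_C = 0.4175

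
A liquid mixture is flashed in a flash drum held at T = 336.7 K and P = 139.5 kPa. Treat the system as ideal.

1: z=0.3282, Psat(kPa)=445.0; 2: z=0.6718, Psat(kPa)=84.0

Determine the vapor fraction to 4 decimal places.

Raoult's law: Kᵢ = Pᵢˢᵃᵗ/P = Pᵢˢᵃᵗ/139.5.
  K_1 = 445.0/139.5 = 3.189964, K_2 = 84.0/139.5 = 0.602151
Rachford–Rice: g(ψ) = Σ zᵢ(Kᵢ−1)/(1+ψ(Kᵢ−1)) = 0.
Feasibility: ΣzᵢKᵢ = 1.4515, Σzᵢ/Kᵢ = 1.2186 — both > 1, two phases present.
Iterate (Newton) starting at ψ = 0.6:
  ψ = 0.6000: g = -0.04047, g' = -0.4774 → ψ = 0.5152
  ψ = 0.5152: g = 0.00151, g' = -0.5157 → ψ = 0.5182
Converged at ψ = 0.5182.

ψ = 0.5182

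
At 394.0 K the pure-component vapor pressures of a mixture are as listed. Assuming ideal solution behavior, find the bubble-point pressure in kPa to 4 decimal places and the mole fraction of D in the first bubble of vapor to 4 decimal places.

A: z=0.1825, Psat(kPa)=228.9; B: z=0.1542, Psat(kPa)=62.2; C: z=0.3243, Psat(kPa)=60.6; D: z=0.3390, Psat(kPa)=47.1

At the bubble point ψ → 0, so ΣzᵢKᵢ = 1 with Kᵢ = Pᵢˢᵃᵗ/P ⇒ P = ΣzᵢPᵢˢᵃᵗ.
P = 0.1825·228.9 + 0.1542·62.2 + 0.3243·60.6 + 0.3390·47.1 = 86.9850 kPa
yᵢ = zᵢPᵢˢᵃᵗ/P ⇒ y_D = 0.3390·47.1/86.9850 = 0.1836

Pbub = 86.9850 kPa, y_D = 0.1836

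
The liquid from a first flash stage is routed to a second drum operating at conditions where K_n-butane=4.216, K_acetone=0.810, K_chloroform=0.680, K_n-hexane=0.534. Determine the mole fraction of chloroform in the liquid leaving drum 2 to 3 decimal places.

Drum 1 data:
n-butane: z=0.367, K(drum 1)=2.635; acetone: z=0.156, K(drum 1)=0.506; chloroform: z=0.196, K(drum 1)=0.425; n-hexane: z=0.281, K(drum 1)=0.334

Drum 1:
Newton–Raphson from ψ₁ = 0.5:
  ψ₁ = 0.500: g = -0.2109, g' = -0.772 → ψ₁ = 0.227
  ψ₁ = 0.227: g = 0.0010, g' = -0.829 → ψ₁ = 0.228
Converged at ψ₁ = 0.228.
Drum-1 compositions:
  n-butane: x = 0.267, y = 0.705
  acetone: x = 0.176, y = 0.089
  chloroform: x = 0.226, y = 0.096
  n-hexane: x = 0.331, y = 0.111
Drum-2 feed = drum-1 liquid: z₂ = (0.2674, 0.1758, 0.2256, 0.3313).
Drum 2:
Rachford–Rice: g(ψ₂) = Σ zᵢ(Kᵢ−1)/(1+ψ₂(Kᵢ−1)) = 0.
Check two-phase: ΣzᵢKᵢ = 1.600 > 1 and Σzᵢ/Kᵢ = 1.233 > 1, so g(0) = 0.600 > 0 and g(1) = -0.233 < 0.
Iterate (Newton) starting at ψ₂ = 0.5:
  ψ₂ = 0.500: g = 0.0056, g' = -0.569 → ψ₂ = 0.510
Converged at ψ₂ = 0.510.
  n-butane: x = 0.101, y = 0.427
  acetone: x = 0.195, y = 0.158
  chloroform: x = 0.270, y = 0.183
  n-hexane: x = 0.435, y = 0.232

x_chloroform (drum 2) = 0.270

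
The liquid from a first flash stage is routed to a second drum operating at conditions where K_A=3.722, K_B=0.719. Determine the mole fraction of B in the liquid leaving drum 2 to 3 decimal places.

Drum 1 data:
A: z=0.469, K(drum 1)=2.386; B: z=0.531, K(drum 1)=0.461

Drum 1:
Material balance + equilibrium reduce to Σ zᵢ(Kᵢ−1)/(1+ψ₁(Kᵢ−1)) = 0.
Feasibility: ΣzᵢKᵢ = 1.364, Σzᵢ/Kᵢ = 1.348 — both > 1, two phases present.
Newton iteration, ψ₁⁰ = 0.61:
  ψ₁ = 0.610: g = -0.0742, g' = -0.607 → ψ₁ = 0.488
  ψ₁ = 0.488: g = -0.0005, g' = -0.605 → ψ₁ = 0.487
Converged at ψ₁ = 0.487.
Drum-1 compositions:
  A: x = 0.280, y = 0.668
  B: x = 0.720, y = 0.332
Drum-2 feed = drum-1 liquid: z₂ = (0.2800, 0.7200).
Drum 2:
Binary case is linear: z₁(K₁−1)(1+ψ₂(K₂−1)) + z₂(K₂−1)(1+ψ₂(K₁−1)) = 0
⇒ ψ₂ = [z₁(K₁−1)+z₂(K₂−1)] / [−(K₁−1)(K₂−1)] = 0.5598/0.7649 = 0.732
  A: x = 0.094, y = 0.348
  B: x = 0.906, y = 0.652

x_B (drum 2) = 0.906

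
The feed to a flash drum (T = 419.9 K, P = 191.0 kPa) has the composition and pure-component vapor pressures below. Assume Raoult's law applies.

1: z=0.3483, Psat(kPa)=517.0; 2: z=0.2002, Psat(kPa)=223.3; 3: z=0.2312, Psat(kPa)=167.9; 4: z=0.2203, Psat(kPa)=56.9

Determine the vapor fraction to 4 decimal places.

Raoult's law: Kᵢ = Pᵢˢᵃᵗ/P = Pᵢˢᵃᵗ/191.0.
  K_1 = 517.0/191.0 = 2.706806, K_2 = 223.3/191.0 = 1.169110, K_3 = 167.9/191.0 = 0.879058, K_4 = 56.9/191.0 = 0.297906
Let ψ = V/F and solve Σ zᵢ(Kᵢ−1)/(1+ψ(Kᵢ−1)) = 0.
Check two-phase: ΣzᵢKᵢ = 1.4457 > 1 and Σzᵢ/Kᵢ = 1.3024 > 1, so g(0) = 0.4457 > 0 and g(1) = -0.3024 < 0.
Newton iteration, ψ⁰ = 0.64:
  ψ = 0.6400: g = 0.00348, g' = -0.5985 → ψ = 0.6458
Converged at ψ = 0.6458.

ψ = 0.6458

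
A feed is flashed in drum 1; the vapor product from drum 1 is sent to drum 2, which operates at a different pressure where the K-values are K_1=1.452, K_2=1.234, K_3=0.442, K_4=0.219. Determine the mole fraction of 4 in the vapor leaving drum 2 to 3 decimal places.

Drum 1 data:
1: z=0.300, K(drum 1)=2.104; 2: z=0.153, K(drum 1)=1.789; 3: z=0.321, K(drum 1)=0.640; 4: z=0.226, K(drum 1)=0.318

y_4 (drum 2) = 0.025

Drum 1:
Let ψ₁ = V/F and solve Σ zᵢ(Kᵢ−1)/(1+ψ₁(Kᵢ−1)) = 0.
Feasibility: ΣzᵢKᵢ = 1.182, Σzᵢ/Kᵢ = 1.440 — both > 1, two phases present.
Newton–Raphson from ψ₁ = 0.5:
  ψ₁ = 0.500: g = -0.0748, g' = -0.505 → ψ₁ = 0.352
  ψ₁ = 0.352: g = -0.0020, g' = -0.485 → ψ₁ = 0.348
Converged at ψ₁ = 0.348.
Drum-1 compositions:
  1: x = 0.217, y = 0.456
  2: x = 0.120, y = 0.215
  3: x = 0.367, y = 0.235
  4: x = 0.296, y = 0.094
Drum-2 feed = drum-1 vapor: z₂ = (0.4562, 0.2148, 0.2348, 0.0942).
Drum 2:
Material balance + equilibrium reduce to Σ zᵢ(Kᵢ−1)/(1+ψ₂(Kᵢ−1)) = 0.
Feasibility: ΣzᵢKᵢ = 1.052, Σzᵢ/Kᵢ = 1.450 — both > 1, two phases present.
Newton–Raphson from ψ₂ = 0.5:
  ψ₂ = 0.500: g = -0.0892, g' = -0.367 → ψ₂ = 0.257
  ψ₂ = 0.257: g = -0.0128, g' = -0.275 → ψ₂ = 0.210
  ψ₂ = 0.210: g = -0.0002, g' = -0.264 → ψ₂ = 0.209
Converged at ψ₂ = 0.209.
  1: x = 0.417, y = 0.605
  2: x = 0.205, y = 0.253
  3: x = 0.266, y = 0.118
  4: x = 0.113, y = 0.025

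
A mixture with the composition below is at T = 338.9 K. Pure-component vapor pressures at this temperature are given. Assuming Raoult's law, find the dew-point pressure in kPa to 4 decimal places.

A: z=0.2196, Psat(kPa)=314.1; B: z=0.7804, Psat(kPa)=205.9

At the dew point ψ → 1, so Σzᵢ/Kᵢ = 1 with Kᵢ = Pᵢˢᵃᵗ/P ⇒ 1/P = Σzᵢ/Pᵢˢᵃᵗ.
1/P = 0.2196/314.1 + 0.7804/205.9 = 0.0044893 ⇒ P = 222.7504 kPa

Pdew = 222.7504 kPa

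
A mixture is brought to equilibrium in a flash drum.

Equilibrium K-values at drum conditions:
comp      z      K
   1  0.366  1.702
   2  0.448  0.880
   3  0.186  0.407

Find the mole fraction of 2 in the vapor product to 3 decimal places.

Rachford–Rice: g(ψ) = Σ zᵢ(Kᵢ−1)/(1+ψ(Kᵢ−1)) = 0.
Feasibility: ΣzᵢKᵢ = 1.093, Σzᵢ/Kᵢ = 1.181 — both > 1, two phases present.
Newton–Raphson from ψ = 0.56:
  ψ = 0.560: g = -0.0383, g' = -0.247 → ψ = 0.405
  ψ = 0.405: g = -0.0016, g' = -0.230 → ψ = 0.398
Converged at ψ = 0.398.
Compositions from xᵢ = zᵢ/(1+ψ(Kᵢ−1)), yᵢ = Kᵢxᵢ:
  1: x = 0.286, y = 0.487
  2: x = 0.470, y = 0.414
  3: x = 0.243, y = 0.099

y_2 = 0.414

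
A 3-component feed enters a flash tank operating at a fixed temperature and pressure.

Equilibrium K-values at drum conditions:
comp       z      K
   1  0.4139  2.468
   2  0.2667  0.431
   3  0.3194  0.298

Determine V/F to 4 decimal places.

Rachford–Rice: g(V/F) = Σ zᵢ(Kᵢ−1)/(1+V/F(Kᵢ−1)) = 0.
g(0) = ΣzᵢKᵢ − 1 = 0.2316 and g(1) = 1 − Σzᵢ/Kᵢ = -0.8583, so a root lies in (0, 1).
Iterate (Newton) starting at V/F = 0.5:
  V/F = 0.5000: g = -0.20717, g' = -0.8390 → V/F = 0.2531
  V/F = 0.2531: g = -0.00693, g' = -0.8248 → V/F = 0.2447
Converged at V/F = 0.2447.

V/F = 0.2447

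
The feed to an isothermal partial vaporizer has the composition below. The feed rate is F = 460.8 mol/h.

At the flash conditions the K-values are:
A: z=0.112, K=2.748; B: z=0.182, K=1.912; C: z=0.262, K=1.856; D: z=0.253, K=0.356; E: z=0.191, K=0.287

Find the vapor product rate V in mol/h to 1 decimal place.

V = 180.2 mol/h

Rachford–Rice: g(β) = Σ zᵢ(Kᵢ−1)/(1+β(Kᵢ−1)) = 0.
Feasibility: ΣzᵢKᵢ = 1.287, Σzᵢ/Kᵢ = 1.653 — both > 1, two phases present.
Iterate (Newton) starting at β = 0.63:
  β = 0.630: g = -0.1771, g' = -0.837 → β = 0.418
  β = 0.418: g = -0.0187, g' = -0.691 → β = 0.391
Converged at β = 0.391.
Then V = β·F = 0.3911·460.8 = 180.2 mol/h and L = F − V = 280.6 mol/h.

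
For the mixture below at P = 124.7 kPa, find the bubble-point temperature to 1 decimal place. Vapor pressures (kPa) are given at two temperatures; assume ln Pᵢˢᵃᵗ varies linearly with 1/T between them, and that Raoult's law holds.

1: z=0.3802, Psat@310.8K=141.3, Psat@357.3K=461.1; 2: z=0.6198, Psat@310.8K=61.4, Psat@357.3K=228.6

Bubble-point temperature: ΣzᵢPᵢˢᵃᵗ(T) = P. Interpolate ln Pᵢˢᵃᵗ = aᵢ + bᵢ/T.
  T = 310.8 K: ΣzᵢPᵢˢᵃᵗ = 91.78 kPa
  T = 357.3 K: ΣzᵢPᵢˢᵃᵗ = 317.00 kPa
  T = 334.1 K: ΣzᵢPᵢˢᵃᵗ = 178.23 kPa
  T = 322.5 K: ΣzᵢPᵢˢᵃᵗ = 129.60 kPa
  T = 316.6 K: ΣzᵢPᵢˢᵃᵗ = 109.25 kPa
  T = 319.6 K: ΣzᵢPᵢˢᵃᵗ = 119.25 kPa
Interpolating between 319.6 K and 322.5 K gives T ≈ 321.1 K.

T = 321.1 K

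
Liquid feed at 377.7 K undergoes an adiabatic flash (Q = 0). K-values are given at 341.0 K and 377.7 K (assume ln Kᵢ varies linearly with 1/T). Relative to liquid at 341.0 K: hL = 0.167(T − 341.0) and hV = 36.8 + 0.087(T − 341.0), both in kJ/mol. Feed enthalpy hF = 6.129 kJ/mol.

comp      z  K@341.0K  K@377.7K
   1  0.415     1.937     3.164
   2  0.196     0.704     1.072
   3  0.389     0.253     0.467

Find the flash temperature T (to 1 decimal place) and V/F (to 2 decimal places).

Adiabatic flash: solve Rachford–Rice at each trial T, then check hF = ψ·hV(T) + (1−ψ)·hL(T).
  T = 341.0 K: K = (1.937, 0.704, 0.253), RR gives ψ = 0.068, H_out = 2.516 kJ/mol
  T = 377.7 K: K = (3.164, 1.072, 0.467), RR gives ψ = 0.768, H_out = 32.120 kJ/mol
  T = 359.4 K: K = (2.508, 0.879, 0.349), RR gives ψ = 0.435, H_out = 18.436 kJ/mol
  T = 350.2 K: K = (2.212, 0.789, 0.299), RR gives ψ = 0.268, H_out = 11.186 kJ/mol
  T = 345.6 K: K = (2.072, 0.746, 0.275), RR gives ψ = 0.174, H_out = 7.110 kJ/mol
  T = 343.3 K: K = (2.004, 0.725, 0.264), RR gives ψ = 0.123, H_out = 4.892 kJ/mol
Linear interpolation between T = 343.3 (H_out = 4.892) and T = 345.6 (H_out = 7.110) on hF = 6.129 gives T ≈ 344.6 K, at which ψ = 0.15.

T = 344.6 K, V/F = 0.15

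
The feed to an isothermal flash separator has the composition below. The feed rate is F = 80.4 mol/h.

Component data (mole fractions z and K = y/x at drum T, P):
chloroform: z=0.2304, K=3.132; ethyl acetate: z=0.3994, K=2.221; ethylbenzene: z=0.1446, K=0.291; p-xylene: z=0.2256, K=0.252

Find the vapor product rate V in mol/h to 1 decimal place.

Rachford–Rice: g(β) = Σ zᵢ(Kᵢ−1)/(1+β(Kᵢ−1)) = 0.
Check two-phase: ΣzᵢKᵢ = 1.7076 > 1 and Σzᵢ/Kᵢ = 1.6455 > 1, so g(0) = 0.7076 > 0 and g(1) = -0.6455 < 0.
Newton–Raphson from β = 0.44:
  β = 0.4400: g = 0.17015, g' = -0.9648 → β = 0.6164
  β = 0.6164: g = -0.00467, g' = -1.0533 → β = 0.6119
Converged at β = 0.6119.
Then V = β·F = 0.6119·80.4 = 49.2 mol/h and L = F − V = 31.2 mol/h.

V = 49.2 mol/h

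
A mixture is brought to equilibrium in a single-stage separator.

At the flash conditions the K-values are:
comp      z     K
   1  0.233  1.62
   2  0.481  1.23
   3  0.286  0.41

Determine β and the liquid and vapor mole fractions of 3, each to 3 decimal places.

β = 0.385, x_3 = 0.370, y_3 = 0.152

Rachford–Rice: g(β) = Σ zᵢ(Kᵢ−1)/(1+β(Kᵢ−1)) = 0.
g(0) = ΣzᵢKᵢ − 1 = 0.086 and g(1) = 1 − Σzᵢ/Kᵢ = -0.232, so a root lies in (0, 1).
Newton iteration, β⁰ = 0.5:
  β = 0.500: g = -0.0299, g' = -0.273 → β = 0.391
  β = 0.391: g = -0.0015, g' = -0.248 → β = 0.385
Converged at β = 0.385.
Compositions from xᵢ = zᵢ/(1+β(Kᵢ−1)), yᵢ = Kᵢxᵢ:
  1: x = 0.188, y = 0.305
  2: x = 0.442, y = 0.544
  3: x = 0.370, y = 0.152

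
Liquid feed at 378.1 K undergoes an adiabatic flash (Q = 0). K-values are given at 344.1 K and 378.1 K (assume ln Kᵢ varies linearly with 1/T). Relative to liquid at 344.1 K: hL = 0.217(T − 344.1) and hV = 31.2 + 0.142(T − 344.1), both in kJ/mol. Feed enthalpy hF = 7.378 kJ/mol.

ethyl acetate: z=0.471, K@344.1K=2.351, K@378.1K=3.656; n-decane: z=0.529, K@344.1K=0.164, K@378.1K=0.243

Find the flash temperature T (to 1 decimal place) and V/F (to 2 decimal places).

Adiabatic flash: solve Rachford–Rice at each trial T, then check hF = ψ·hV(T) + (1−ψ)·hL(T).
  T = 344.1 K: K = (2.351, 0.164), RR gives ψ = 0.172, H_out = 5.361 kJ/mol
  T = 378.1 K: K = (3.656, 0.243), RR gives ψ = 0.423, H_out = 19.498 kJ/mol
  T = 361.1 K: K = (2.962, 0.201), RR gives ψ = 0.320, H_out = 13.273 kJ/mol
  T = 352.6 K: K = (2.646, 0.182), RR gives ψ = 0.255, H_out = 9.627 kJ/mol
  T = 348.4 K: K = (2.498, 0.173), RR gives ψ = 0.216, H_out = 7.616 kJ/mol
  T = 346.2 K: K = (2.422, 0.168), RR gives ψ = 0.194, H_out = 6.490 kJ/mol
Linear interpolation between T = 346.2 (H_out = 6.490) and T = 348.4 (H_out = 7.616) on hF = 7.378 gives T ≈ 347.9 K, at which ψ = 0.21.

T = 347.9 K, V/F = 0.21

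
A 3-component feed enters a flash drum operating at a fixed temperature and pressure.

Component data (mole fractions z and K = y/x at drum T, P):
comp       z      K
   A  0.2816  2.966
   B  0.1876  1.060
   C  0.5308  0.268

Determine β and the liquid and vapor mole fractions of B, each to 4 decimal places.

β = 0.1522, x_B = 0.1859, y_B = 0.1971

Newton–Raphson from β = 0.41:
  β = 0.4100: g = -0.23764, g' = -0.9150 → β = 0.1503
  β = 0.1503: g = 0.00195, g' = -1.0083 → β = 0.1522
Converged at β = 0.1522.
Compositions from xᵢ = zᵢ/(1+β(Kᵢ−1)), yᵢ = Kᵢxᵢ:
  A: x = 0.2167, y = 0.6429
  B: x = 0.1859, y = 0.1971
  C: x = 0.5974, y = 0.1601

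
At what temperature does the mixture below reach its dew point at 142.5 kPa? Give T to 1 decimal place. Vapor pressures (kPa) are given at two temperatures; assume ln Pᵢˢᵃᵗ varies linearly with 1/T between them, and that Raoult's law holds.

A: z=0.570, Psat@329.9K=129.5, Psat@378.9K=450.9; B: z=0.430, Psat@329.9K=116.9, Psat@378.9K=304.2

Dew-point temperature: Σzᵢ·P/Pᵢˢᵃᵗ(T) = 1. Interpolate ln Pᵢˢᵃᵗ = aᵢ + bᵢ/T.
  T = 329.9 K: ΣzᵢP/Pᵢˢᵃᵗ = 1.1514
  T = 378.9 K: ΣzᵢP/Pᵢˢᵃᵗ = 0.3816
  T = 354.4 K: ΣzᵢP/Pᵢˢᵃᵗ = 0.6363
  T = 342.1 K: ΣzᵢP/Pᵢˢᵃᵗ = 0.8473
  T = 336.0 K: ΣzᵢP/Pᵢˢᵃᵗ = 0.9848
  T = 332.9 K: ΣzᵢP/Pᵢˢᵃᵗ = 1.0654
  T = 334.4 K: ΣzᵢP/Pᵢˢᵃᵗ = 1.0254
Interpolating between 334.4 K and 336.0 K gives T ≈ 335.4 K.

T = 335.4 K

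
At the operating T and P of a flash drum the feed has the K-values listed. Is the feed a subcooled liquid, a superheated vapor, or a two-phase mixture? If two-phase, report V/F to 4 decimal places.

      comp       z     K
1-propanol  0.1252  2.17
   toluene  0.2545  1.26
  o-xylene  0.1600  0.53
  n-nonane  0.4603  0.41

subcooled liquid

ΣzᵢKᵢ = 0.8659; Σzᵢ/Kᵢ = 1.6842.
Since ΣzᵢKᵢ < 1 the mixture is below its bubble point — single liquid phase.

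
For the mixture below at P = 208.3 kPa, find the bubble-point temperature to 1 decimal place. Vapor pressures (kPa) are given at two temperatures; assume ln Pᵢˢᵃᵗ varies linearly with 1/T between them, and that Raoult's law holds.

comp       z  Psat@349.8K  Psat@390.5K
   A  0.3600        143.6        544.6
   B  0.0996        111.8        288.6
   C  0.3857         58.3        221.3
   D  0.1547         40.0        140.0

Bubble-point temperature: ΣzᵢPᵢˢᵃᵗ(T) = P. Interpolate ln Pᵢˢᵃᵗ = aᵢ + bᵢ/T.
  T = 349.8 K: ΣzᵢPᵢˢᵃᵗ = 91.51 kPa
  T = 390.5 K: ΣzᵢPᵢˢᵃᵗ = 331.81 kPa
  T = 370.1 K: ΣzᵢPᵢˢᵃᵗ = 179.94 kPa
  T = 380.3 K: ΣzᵢPᵢˢᵃᵗ = 246.28 kPa
  T = 375.2 K: ΣzᵢPᵢˢᵃᵗ = 210.94 kPa
  T = 372.6 K: ΣzᵢPᵢˢᵃᵗ = 194.62 kPa
Interpolating between 372.6 K and 375.2 K gives T ≈ 374.8 K.

T = 374.8 K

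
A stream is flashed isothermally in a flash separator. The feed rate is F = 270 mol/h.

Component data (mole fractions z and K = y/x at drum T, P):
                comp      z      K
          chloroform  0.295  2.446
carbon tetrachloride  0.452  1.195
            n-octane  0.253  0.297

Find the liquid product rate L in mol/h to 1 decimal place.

Iterate (Newton) starting at ψ = 0.5:
  ψ = 0.500: g = 0.0536, g' = -0.519 → ψ = 0.603
  ψ = 0.603: g = -0.0021, g' = -0.567 → ψ = 0.599
Converged at ψ = 0.599.
Then V = ψ·F = 0.5995·270 = 161.9 mol/h and L = F − V = 108.1 mol/h.

L = 108.1 mol/h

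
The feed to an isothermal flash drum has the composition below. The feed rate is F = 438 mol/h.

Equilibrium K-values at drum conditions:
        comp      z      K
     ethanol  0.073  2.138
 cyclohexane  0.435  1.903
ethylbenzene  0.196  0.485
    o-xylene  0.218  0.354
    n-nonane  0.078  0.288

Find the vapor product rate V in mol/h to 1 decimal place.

Material balance + equilibrium reduce to Σ zᵢ(Kᵢ−1)/(1+V/F(Kᵢ−1)) = 0.
Feasibility: ΣzᵢKᵢ = 1.179, Σzᵢ/Kᵢ = 1.554 — both > 1, two phases present.
Newton–Raphson from V/F = 0.51:
  V/F = 0.510: g = -0.1126, g' = -0.600 → V/F = 0.322
  V/F = 0.322: g = -0.0059, g' = -0.550 → V/F = 0.312
Converged at V/F = 0.312.
Then V = V/F·F = 0.3115·438 = 136.4 mol/h and L = F − V = 301.6 mol/h.

V = 136.4 mol/h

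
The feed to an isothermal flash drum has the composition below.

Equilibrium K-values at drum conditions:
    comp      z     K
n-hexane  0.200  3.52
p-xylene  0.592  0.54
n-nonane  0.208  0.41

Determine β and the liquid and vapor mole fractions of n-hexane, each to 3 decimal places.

β = 0.087, x_n-hexane = 0.164, y_n-hexane = 0.577

Rachford–Rice: g(β) = Σ zᵢ(Kᵢ−1)/(1+β(Kᵢ−1)) = 0.
g(0) = ΣzᵢKᵢ − 1 = 0.109 and g(1) = 1 − Σzᵢ/Kᵢ = -0.660, so a root lies in (0, 1).
Iterate (Newton) starting at β = 0.5:
  β = 0.500: g = -0.3047, g' = -0.606 → β = 0.000
  β = 0.000: g = 0.1090, g' = -1.468 → β = 0.074
  β = 0.074: g = 0.0143, g' = -1.115 → β = 0.087
Converged at β = 0.087.
Compositions from xᵢ = zᵢ/(1+β(Kᵢ−1)), yᵢ = Kᵢxᵢ:
  n-hexane: x = 0.164, y = 0.577
  p-xylene: x = 0.617, y = 0.333
  n-nonane: x = 0.219, y = 0.090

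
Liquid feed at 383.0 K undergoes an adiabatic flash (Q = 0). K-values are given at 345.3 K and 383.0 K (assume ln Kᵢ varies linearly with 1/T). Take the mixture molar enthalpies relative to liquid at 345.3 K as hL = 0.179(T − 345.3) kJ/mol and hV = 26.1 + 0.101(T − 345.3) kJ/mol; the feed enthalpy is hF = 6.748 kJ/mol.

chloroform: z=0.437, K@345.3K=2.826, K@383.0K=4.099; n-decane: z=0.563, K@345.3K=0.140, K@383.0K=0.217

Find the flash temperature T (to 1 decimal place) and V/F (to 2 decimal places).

Adiabatic flash: solve Rachford–Rice at each trial T, then check hF = ψ·hV(T) + (1−ψ)·hL(T).
  T = 345.3 K: K = (2.826, 0.140), RR gives ψ = 0.200, H_out = 5.215 kJ/mol
  T = 383.0 K: K = (4.099, 0.217), RR gives ψ = 0.376, H_out = 15.466 kJ/mol
  T = 364.1 K: K = (3.435, 0.176), RR gives ψ = 0.299, H_out = 10.736 kJ/mol
  T = 354.7 K: K = (3.124, 0.158), RR gives ψ = 0.254, H_out = 8.116 kJ/mol
  T = 350.0 K: K = (2.973, 0.149), RR gives ψ = 0.228, H_out = 6.707 kJ/mol
  T = 352.4 K: K = (3.050, 0.153), RR gives ψ = 0.241, H_out = 7.436 kJ/mol
Linear interpolation between T = 350.0 (H_out = 6.707) and T = 352.4 (H_out = 7.436) on hF = 6.748 gives T ≈ 350.1 K, at which ψ = 0.23.

T = 350.1 K, V/F = 0.23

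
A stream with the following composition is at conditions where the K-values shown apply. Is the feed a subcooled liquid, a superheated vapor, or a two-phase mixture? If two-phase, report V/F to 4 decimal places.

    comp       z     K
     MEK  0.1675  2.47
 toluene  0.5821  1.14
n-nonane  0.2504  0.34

two-phase, V/F = 0.4216

ΣzᵢKᵢ = 1.1625; Σzᵢ/Kᵢ = 1.3149.
Both exceed 1, so a two-phase solution exists.
Let ψ = V/F and solve Σ zᵢ(Kᵢ−1)/(1+ψ(Kᵢ−1)) = 0.
Newton iteration, ψ⁰ = 0.37:
  ψ = 0.3700: g = 0.01830, g' = -0.3531 → ψ = 0.4218
  ψ = 0.4218: g = -0.00010, g' = -0.3576 → ψ = 0.4216
Converged at ψ = 0.4216.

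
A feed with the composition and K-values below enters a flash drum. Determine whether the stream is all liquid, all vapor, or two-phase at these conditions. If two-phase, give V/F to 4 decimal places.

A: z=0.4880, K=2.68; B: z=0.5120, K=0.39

two-phase, V/F = 0.4952

ΣzᵢKᵢ = 1.5075; Σzᵢ/Kᵢ = 1.4949.
Both exceed 1, so a two-phase solution exists.
Let ψ = V/F and solve Σ zᵢ(Kᵢ−1)/(1+ψ(Kᵢ−1)) = 0.
Binary case is linear: z₁(K₁−1)(1+ψ(K₂−1)) + z₂(K₂−1)(1+ψ(K₁−1)) = 0
⇒ ψ = [z₁(K₁−1)+z₂(K₂−1)] / [−(K₁−1)(K₂−1)] = 0.50752/1.02480 = 0.4952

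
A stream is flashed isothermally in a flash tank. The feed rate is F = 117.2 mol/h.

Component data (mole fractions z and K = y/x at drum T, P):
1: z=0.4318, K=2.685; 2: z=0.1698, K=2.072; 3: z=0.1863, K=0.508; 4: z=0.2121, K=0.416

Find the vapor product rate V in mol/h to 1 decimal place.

Newton–Raphson from ψ = 0.5:
  ψ = 0.5000: g = 0.21688, g' = -0.6675 → ψ = 0.8249
  ψ = 0.8249: g = 0.00774, g' = -0.6667 → ψ = 0.8365
Converged at ψ = 0.8365.
Then V = ψ·F = 0.8365·117.2 = 98.0 mol/h and L = F − V = 19.2 mol/h.

V = 98.0 mol/h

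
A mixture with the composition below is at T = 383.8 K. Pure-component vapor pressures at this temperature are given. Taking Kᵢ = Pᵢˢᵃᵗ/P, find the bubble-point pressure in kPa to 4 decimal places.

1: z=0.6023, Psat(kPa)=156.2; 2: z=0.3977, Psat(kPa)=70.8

Pbub = 122.2364 kPa

At the bubble point ψ → 0, so ΣzᵢKᵢ = 1 with Kᵢ = Pᵢˢᵃᵗ/P ⇒ P = ΣzᵢPᵢˢᵃᵗ.
P = 0.6023·156.2 + 0.3977·70.8 = 122.2364 kPa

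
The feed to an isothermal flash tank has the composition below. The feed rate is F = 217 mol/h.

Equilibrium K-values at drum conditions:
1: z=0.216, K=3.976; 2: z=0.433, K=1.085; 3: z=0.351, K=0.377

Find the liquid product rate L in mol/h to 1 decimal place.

Material balance + equilibrium reduce to Σ zᵢ(Kᵢ−1)/(1+ψ(Kᵢ−1)) = 0.
g(0) = ΣzᵢKᵢ − 1 = 0.461 and g(1) = 1 − Σzᵢ/Kᵢ = -0.384, so a root lies in (0, 1).
Iterate (Newton) starting at ψ = 0.35:
  ψ = 0.350: g = 0.0709, g' = -0.685 → ψ = 0.454
  ψ = 0.454: g = 0.0042, g' = -0.614 → ψ = 0.460
Converged at ψ = 0.460.
Then V = ψ·F = 0.4604·217 = 99.9 mol/h and L = F − V = 117.1 mol/h.

L = 117.1 mol/h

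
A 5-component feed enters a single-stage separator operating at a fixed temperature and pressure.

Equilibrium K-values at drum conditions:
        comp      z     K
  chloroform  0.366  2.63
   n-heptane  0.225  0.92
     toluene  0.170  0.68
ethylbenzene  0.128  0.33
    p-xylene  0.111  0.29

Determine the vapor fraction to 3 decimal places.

ψ = 0.490

Material balance + equilibrium reduce to Σ zᵢ(Kᵢ−1)/(1+ψ(Kᵢ−1)) = 0.
g(0) = ΣzᵢKᵢ − 1 = 0.360 and g(1) = 1 − Σzᵢ/Kᵢ = -0.404, so a root lies in (0, 1).
Iterate (Newton) starting at ψ = 0.5:
  ψ = 0.500: g = -0.0060, g' = -0.586 → ψ = 0.490
Converged at ψ = 0.490.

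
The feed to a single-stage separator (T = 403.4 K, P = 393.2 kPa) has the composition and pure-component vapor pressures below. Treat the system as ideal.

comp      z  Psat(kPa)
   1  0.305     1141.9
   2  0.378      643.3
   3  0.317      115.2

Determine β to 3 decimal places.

β = 0.668

Raoult's law: Kᵢ = Pᵢˢᵃᵗ/P = Pᵢˢᵃᵗ/393.2.
  K_1 = 1141.9/393.2 = 2.90412, K_2 = 643.3/393.2 = 1.63606, K_3 = 115.2/393.2 = 0.29298
Rachford–Rice: g(β) = Σ zᵢ(Kᵢ−1)/(1+β(Kᵢ−1)) = 0.
Check two-phase: ΣzᵢKᵢ = 1.597 > 1 and Σzᵢ/Kᵢ = 1.418 > 1, so g(0) = 0.597 > 0 and g(1) = -0.418 < 0.
Iterate (Newton) starting at β = 0.37:
  β = 0.370: g = 0.2318, g' = -0.771 → β = 0.670
  β = 0.670: g = -0.0025, g' = -0.861 → β = 0.668
Converged at β = 0.668.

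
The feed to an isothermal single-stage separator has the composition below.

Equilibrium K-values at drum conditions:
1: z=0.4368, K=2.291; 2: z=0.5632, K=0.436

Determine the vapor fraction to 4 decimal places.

Material balance + equilibrium reduce to Σ zᵢ(Kᵢ−1)/(1+ψ(Kᵢ−1)) = 0.
Feasibility: ΣzᵢKᵢ = 1.2463, Σzᵢ/Kᵢ = 1.4824 — both > 1, two phases present.
Newton iteration, ψ⁰ = 0.5:
  ψ = 0.5000: g = -0.09970, g' = -0.6164 → ψ = 0.3382
Converged at ψ = 0.3382.

ψ = 0.3382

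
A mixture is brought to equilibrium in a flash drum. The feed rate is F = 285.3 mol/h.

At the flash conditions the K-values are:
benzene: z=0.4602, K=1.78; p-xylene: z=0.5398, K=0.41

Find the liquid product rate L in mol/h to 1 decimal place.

Material balance + equilibrium reduce to Σ zᵢ(Kᵢ−1)/(1+V/F(Kᵢ−1)) = 0.
Check two-phase: ΣzᵢKᵢ = 1.0405 > 1 and Σzᵢ/Kᵢ = 1.5751 > 1, so g(0) = 0.0405 > 0 and g(1) = -0.5751 < 0.
Newton iteration, V/F⁰ = 0.4:
  V/F = 0.4000: g = -0.14327, g' = -0.4846 → V/F = 0.1043
  V/F = 0.1043: g = -0.00744, g' = -0.4528 → V/F = 0.0879
Converged at V/F = 0.0879.
Then V = V/F·F = 0.0879·285.3 = 25.1 mol/h and L = F − V = 260.2 mol/h.

L = 260.2 mol/h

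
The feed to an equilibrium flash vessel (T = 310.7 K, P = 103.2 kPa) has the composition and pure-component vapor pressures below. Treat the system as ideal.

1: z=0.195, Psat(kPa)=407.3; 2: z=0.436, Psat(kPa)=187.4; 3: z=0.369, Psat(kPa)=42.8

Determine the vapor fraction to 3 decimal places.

ψ = 0.772

Raoult's law: Kᵢ = Pᵢˢᵃᵗ/P = Pᵢˢᵃᵗ/103.2.
  K_1 = 407.3/103.2 = 3.94671, K_2 = 187.4/103.2 = 1.81589, K_3 = 42.8/103.2 = 0.41473
Material balance + equilibrium reduce to Σ zᵢ(Kᵢ−1)/(1+ψ(Kᵢ−1)) = 0.
Feasibility: ΣzᵢKᵢ = 1.714, Σzᵢ/Kᵢ = 1.179 — both > 1, two phases present.
Newton iteration, ψ⁰ = 0.5:
  ψ = 0.500: g = 0.1797, g' = -0.676 → ψ = 0.766
  ψ = 0.766: g = 0.0040, g' = -0.685 → ψ = 0.772
Converged at ψ = 0.772.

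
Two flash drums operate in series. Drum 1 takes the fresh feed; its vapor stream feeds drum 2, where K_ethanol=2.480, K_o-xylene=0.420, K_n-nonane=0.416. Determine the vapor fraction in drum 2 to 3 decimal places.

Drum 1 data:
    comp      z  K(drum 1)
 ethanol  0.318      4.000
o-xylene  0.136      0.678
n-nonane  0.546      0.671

V/F (drum 2) = 0.266

Drum 1:
Let ψ₁ = V/F and solve Σ zᵢ(Kᵢ−1)/(1+ψ₁(Kᵢ−1)) = 0.
g(0) = ΣzᵢKᵢ − 1 = 0.731 and g(1) = 1 − Σzᵢ/Kᵢ = -0.094, so a root lies in (0, 1).
Newton–Raphson from ψ₁ = 0.49:
  ψ₁ = 0.490: g = 0.1201, g' = -0.573 → ψ₁ = 0.700
  ψ₁ = 0.700: g = 0.0180, g' = -0.421 → ψ₁ = 0.742
  ψ₁ = 0.742: g = 0.0004, g' = -0.403 → ψ₁ = 0.743
Converged at ψ₁ = 0.743.
Drum-1 compositions:
  ethanol: x = 0.098, y = 0.394
  o-xylene: x = 0.179, y = 0.121
  n-nonane: x = 0.723, y = 0.485
Drum-2 feed = drum-1 vapor: z₂ = (0.3938, 0.1212, 0.4850).
Drum 2:
Let ψ₂ = V/F and solve Σ zᵢ(Kᵢ−1)/(1+ψ₂(Kᵢ−1)) = 0.
Feasibility: ΣzᵢKᵢ = 1.229, Σzᵢ/Kᵢ = 1.613 — both > 1, two phases present.
Newton iteration, ψ₂⁰ = 0.66:
  ψ₂ = 0.660: g = -0.2799, g' = -0.766 → ψ₂ = 0.294
  ψ₂ = 0.294: g = -0.0209, g' = -0.719 → ψ₂ = 0.265
  ψ₂ = 0.265: g = 0.0002, g' = -0.733 → ψ₂ = 0.266
Converged at ψ₂ = 0.266.
  ethanol: x = 0.283, y = 0.701
  o-xylene: x = 0.143, y = 0.060
  n-nonane: x = 0.574, y = 0.239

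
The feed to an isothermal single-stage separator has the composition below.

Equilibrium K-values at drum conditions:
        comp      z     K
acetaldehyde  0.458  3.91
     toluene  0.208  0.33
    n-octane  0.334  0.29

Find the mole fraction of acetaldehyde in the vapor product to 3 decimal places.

y_acetaldehyde = 0.754

Material balance + equilibrium reduce to Σ zᵢ(Kᵢ−1)/(1+ψ(Kᵢ−1)) = 0.
g(0) = ΣzᵢKᵢ − 1 = 0.956 and g(1) = 1 − Σzᵢ/Kᵢ = -0.899, so a root lies in (0, 1).
Newton–Raphson from ψ = 0.5:
  ψ = 0.500: g = -0.0343, g' = -1.259 → ψ = 0.473
Converged at ψ = 0.473.
Compositions from xᵢ = zᵢ/(1+ψ(Kᵢ−1)), yᵢ = Kᵢxᵢ:
  acetaldehyde: x = 0.193, y = 0.754
  toluene: x = 0.304, y = 0.100
  n-octane: x = 0.503, y = 0.146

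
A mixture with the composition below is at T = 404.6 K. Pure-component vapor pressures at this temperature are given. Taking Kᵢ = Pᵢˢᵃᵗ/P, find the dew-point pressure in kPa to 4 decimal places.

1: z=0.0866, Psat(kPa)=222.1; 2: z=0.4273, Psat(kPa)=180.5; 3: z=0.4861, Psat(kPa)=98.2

Pdew = 129.7466 kPa

At the dew point ψ → 1, so Σzᵢ/Kᵢ = 1 with Kᵢ = Pᵢˢᵃᵗ/P ⇒ 1/P = Σzᵢ/Pᵢˢᵃᵗ.
1/P = 0.0866/222.1 + 0.4273/180.5 + 0.4861/98.2 = 0.0077073 ⇒ P = 129.7466 kPa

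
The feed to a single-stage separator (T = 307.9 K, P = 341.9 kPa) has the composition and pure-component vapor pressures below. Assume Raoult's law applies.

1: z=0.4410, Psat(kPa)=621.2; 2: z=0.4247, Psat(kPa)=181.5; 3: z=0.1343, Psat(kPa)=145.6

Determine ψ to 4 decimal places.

ψ = 0.2069

Raoult's law: Kᵢ = Pᵢˢᵃᵗ/P = Pᵢˢᵃᵗ/341.9.
  K_1 = 621.2/341.9 = 1.816906, K_2 = 181.5/341.9 = 0.530857, K_3 = 145.6/341.9 = 0.425856
Material balance + equilibrium reduce to Σ zᵢ(Kᵢ−1)/(1+ψ(Kᵢ−1)) = 0.
g(0) = ΣzᵢKᵢ − 1 = 0.0839 and g(1) = 1 − Σzᵢ/Kᵢ = -0.3581, so a root lies in (0, 1).
Iterate (Newton) starting at ψ = 0.5:
  ψ = 0.5000: g = -0.11268, g' = -0.3950 → ψ = 0.2147
  ψ = 0.2147: g = -0.00302, g' = -0.3862 → ψ = 0.2069
Converged at ψ = 0.2069.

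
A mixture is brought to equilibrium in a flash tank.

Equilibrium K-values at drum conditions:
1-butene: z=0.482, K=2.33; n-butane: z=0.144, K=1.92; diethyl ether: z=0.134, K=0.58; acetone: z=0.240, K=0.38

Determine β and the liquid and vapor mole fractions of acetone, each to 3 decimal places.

Rachford–Rice: g(β) = Σ zᵢ(Kᵢ−1)/(1+β(Kᵢ−1)) = 0.
Check two-phase: ΣzᵢKᵢ = 1.568 > 1 and Σzᵢ/Kᵢ = 1.144 > 1, so g(0) = 0.568 > 0 and g(1) = -0.144 < 0.
Newton–Raphson from β = 0.5:
  β = 0.500: g = 0.1889, g' = -0.596 → β = 0.817
  β = 0.817: g = -0.0042, g' = -0.669 → β = 0.810
Converged at β = 0.810.
Compositions from xᵢ = zᵢ/(1+β(Kᵢ−1)), yᵢ = Kᵢxᵢ:
  1-butene: x = 0.232, y = 0.540
  n-butane: x = 0.082, y = 0.158
  diethyl ether: x = 0.203, y = 0.118
  acetone: x = 0.482, y = 0.183

β = 0.810, x_acetone = 0.482, y_acetone = 0.183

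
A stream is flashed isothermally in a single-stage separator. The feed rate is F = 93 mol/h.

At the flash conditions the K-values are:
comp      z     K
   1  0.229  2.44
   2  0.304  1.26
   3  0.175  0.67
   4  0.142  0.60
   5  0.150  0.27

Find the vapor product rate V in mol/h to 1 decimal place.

Let ψ = V/F and solve Σ zᵢ(Kᵢ−1)/(1+ψ(Kᵢ−1)) = 0.
Check two-phase: ΣzᵢKᵢ = 1.185 > 1 and Σzᵢ/Kᵢ = 1.389 > 1, so g(0) = 0.185 > 0 and g(1) = -0.389 < 0.
Iterate (Newton) starting at ψ = 0.32:
  ψ = 0.320: g = 0.0261, g' = -0.430 → ψ = 0.381
Converged at ψ = 0.381.
Then V = ψ·F = 0.3812·93 = 35.5 mol/h and L = F − V = 57.5 mol/h.

V = 35.5 mol/h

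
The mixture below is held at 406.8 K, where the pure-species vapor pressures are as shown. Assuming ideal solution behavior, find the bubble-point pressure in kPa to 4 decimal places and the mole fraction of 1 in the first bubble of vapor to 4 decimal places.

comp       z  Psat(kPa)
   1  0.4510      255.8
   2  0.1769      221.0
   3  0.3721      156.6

At the bubble point ψ → 0, so ΣzᵢKᵢ = 1 with Kᵢ = Pᵢˢᵃᵗ/P ⇒ P = ΣzᵢPᵢˢᵃᵗ.
P = 0.4510·255.8 + 0.1769·221.0 + 0.3721·156.6 = 212.7316 kPa
yᵢ = zᵢPᵢˢᵃᵗ/P ⇒ y_1 = 0.4510·255.8/212.7316 = 0.5423

Pbub = 212.7316 kPa, y_1 = 0.5423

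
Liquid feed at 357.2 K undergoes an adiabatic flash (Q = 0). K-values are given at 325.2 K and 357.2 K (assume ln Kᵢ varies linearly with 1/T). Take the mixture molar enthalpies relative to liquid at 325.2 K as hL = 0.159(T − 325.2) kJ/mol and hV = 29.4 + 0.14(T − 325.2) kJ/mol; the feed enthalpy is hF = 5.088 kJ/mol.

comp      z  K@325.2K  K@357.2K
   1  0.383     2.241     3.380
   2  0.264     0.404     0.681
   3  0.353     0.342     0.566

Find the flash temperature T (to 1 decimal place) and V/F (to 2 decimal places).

Adiabatic flash: solve Rachford–Rice at each trial T, then check hF = ψ·hV(T) + (1−ψ)·hL(T).
  T = 325.2 K: K = (2.241, 0.404, 0.342), RR gives ψ = 0.109, H_out = 3.211 kJ/mol
  T = 357.2 K: K = (3.380, 0.681, 0.566), RR gives ψ = 0.728, H_out = 26.044 kJ/mol
  T = 341.2 K: K = (2.779, 0.531, 0.445), RR gives ψ = 0.391, H_out = 13.925 kJ/mol
  T = 333.2 K: K = (2.502, 0.465, 0.391), RR gives ψ = 0.252, H_out = 8.650 kJ/mol
  T = 329.2 K: K = (2.369, 0.434, 0.366), RR gives ψ = 0.182, H_out = 5.983 kJ/mol
  T = 327.2 K: K = (2.305, 0.419, 0.354), RR gives ψ = 0.146, H_out = 4.614 kJ/mol
Linear interpolation between T = 327.2 (H_out = 4.614) and T = 329.2 (H_out = 5.983) on hF = 5.088 gives T ≈ 327.9 K, at which ψ = 0.16.

T = 327.9 K, V/F = 0.16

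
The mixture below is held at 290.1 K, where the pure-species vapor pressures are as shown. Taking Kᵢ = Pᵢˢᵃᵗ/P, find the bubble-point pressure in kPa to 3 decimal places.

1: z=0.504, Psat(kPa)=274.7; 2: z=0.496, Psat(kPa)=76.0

At the bubble point ψ → 0, so ΣzᵢKᵢ = 1 with Kᵢ = Pᵢˢᵃᵗ/P ⇒ P = ΣzᵢPᵢˢᵃᵗ.
P = 0.504·274.7 + 0.496·76.0 = 176.145 kPa

Pbub = 176.145 kPa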